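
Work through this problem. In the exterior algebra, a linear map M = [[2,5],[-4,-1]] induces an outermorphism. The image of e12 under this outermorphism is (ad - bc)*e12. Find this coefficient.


The outermorphism of a linear map f sends e1^e2 to f(e1)^f(e2).
f(e1) = 2*e1 - 4*e2
f(e2) = 5*e1 - 1*e2
f(e1) ^ f(e2) = (2*e1 - 4*e2) ^ (5*e1 - 1*e2)
= 2*(-1)*e12 + (-4)*5*e21
= (-2 - (-20))*e12
= 18*e12
Coefficient = 18


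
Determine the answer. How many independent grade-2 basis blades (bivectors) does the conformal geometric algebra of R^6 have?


The conformal model of R^6 uses Cl(7,1) with m = 6 + 2 = 8 generators.
Number of grade-2 blades = C(m, 2) = C(8, 2)
= 8*7/2 = 28


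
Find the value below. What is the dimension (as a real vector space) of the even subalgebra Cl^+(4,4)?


Even subalgebra dimension = 2^(n-1)
n = 4 + 4 = 8
2^(8 - 1) = 2^7 = 128
Verification: sum of C(8,k) for even k = 1 + 28 + 70 + 28 + 1 = 128
Result = 128


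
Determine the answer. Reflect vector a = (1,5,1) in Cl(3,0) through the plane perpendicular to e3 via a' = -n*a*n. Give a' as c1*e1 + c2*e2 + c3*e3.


Reflection formula: a' = -n*a*n, with n = e3 (unit vector, n^2 = 1).
For reflection through hyperplane perp to e3:
The component along e3 flips sign, others stay.
a = (1, 5, 1)
a' = (1, 5, -1)
a' = 1*e1 + 5*e2 - 1*e3


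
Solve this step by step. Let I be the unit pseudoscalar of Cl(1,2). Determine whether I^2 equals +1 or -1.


The pseudoscalar I = e1...e_n (product of all n generators) of Cl(p,q) satisfies I^2 = (-1)^(q + n(n-1)/2).
p = 1, q = 2, n = p + q = 3
n(n-1)/2 = 3 * 2 / 2 = 3
Exponent = q + n(n-1)/2 = 2 + 3 = 5
I^2 = (-1)^5 = -1


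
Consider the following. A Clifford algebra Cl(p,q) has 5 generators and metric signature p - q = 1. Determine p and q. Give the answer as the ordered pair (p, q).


We need p + q = 5 and p - q = 1.
Adding: 2p = 5 + 1 = 6, so p = 3.
Then q = 5 - 3 = 2.
(p, q) = (3, 2)


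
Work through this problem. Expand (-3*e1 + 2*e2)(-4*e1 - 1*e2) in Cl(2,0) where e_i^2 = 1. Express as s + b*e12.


Expand: (-3*e1 + 2*e2)(-4*e1 - 1*e2)
= (-3)*(-4)*e1e1 + (-3)*(-1)*e1e2 + 2*(-4)*e2e1 + 2*(-1)*e2e2
Using e1^2 = e2^2 = 1, e2e1 = -e1e2:
Scalar part s = (-3)*(-4) + 2*(-1) = 12 + (-2) = 10
Bivector part b = (-3)*(-1) - 2*(-4) = 3 - (-8) = 11
uv = 10 + 11*e12


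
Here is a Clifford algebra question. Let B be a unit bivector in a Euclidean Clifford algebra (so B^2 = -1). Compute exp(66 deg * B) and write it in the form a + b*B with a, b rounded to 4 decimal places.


For a unit bivector B with B^2 = -1, the exponential series gives
e^(theta*B) = cos(theta) + sin(theta)*B (the GA analogue of Euler's formula).
theta = 66 degrees = 1.151917 rad
cos(66 deg) = 0.4067
sin(66 deg) = 0.9135
exp(theta*B) = 0.4067 + 0.9135*B


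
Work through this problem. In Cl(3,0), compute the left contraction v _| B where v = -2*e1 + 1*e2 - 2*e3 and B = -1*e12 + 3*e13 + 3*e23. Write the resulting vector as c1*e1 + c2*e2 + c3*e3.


Left contraction v _| B = <vB>_1 (grade-1 part of the geometric product vB).
Using e1_|e12 = e2, e2_|e12 = -e1, e1_|e13 = e3, e3_|e13 = -e1, e2_|e23 = e3, e3_|e23 = -e2:
e1 coeff: -v2*b12 - v3*b13 = -(1)*(-1) - (-2)*(3) = 7
e2 coeff: v1*b12 - v3*b23 = (-2)*(-1) - (-2)*(3) = 8
e3 coeff: v1*b13 + v2*b23 = (-2)*(3) + (1)*(3) = -3
v _| B = 7*e1 + 8*e2 - 3*e3


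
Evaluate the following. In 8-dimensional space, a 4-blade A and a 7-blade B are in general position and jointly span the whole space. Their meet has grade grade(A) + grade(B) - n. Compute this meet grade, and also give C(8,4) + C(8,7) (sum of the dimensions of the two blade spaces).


Meet grade = grade(A) + grade(B) - n
= 4 + 7 - 8 = 3
C(8,4) = 70
C(8,7) = 8
dim_A + dim_B = 70 + 8 = 78


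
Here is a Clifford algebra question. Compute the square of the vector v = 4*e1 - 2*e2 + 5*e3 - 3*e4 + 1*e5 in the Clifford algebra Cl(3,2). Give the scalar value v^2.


v^2 = sum of c_i^2 * e_i^2
Positive signature terms (e_i^2 = +1): 4^2 + (-2)^2 + 5^2 = 45
Negative signature terms (e_j^2 = -1): (-3)^2 + 1^2 = 10
v^2 = 45 - 10 = 35


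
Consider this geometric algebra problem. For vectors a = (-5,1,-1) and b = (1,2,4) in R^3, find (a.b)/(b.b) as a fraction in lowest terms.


Projection coefficient = (a . b) / (b . b)
a . b = (-5)*1 + 1*2 + (-1)*4
= -5 + 2 + (-4) = -7
b . b = 1^2 + 2^2 + 4^2
= 1 + 4 + 16 = 21
Coefficient = -7/21
In lowest terms: -1/3


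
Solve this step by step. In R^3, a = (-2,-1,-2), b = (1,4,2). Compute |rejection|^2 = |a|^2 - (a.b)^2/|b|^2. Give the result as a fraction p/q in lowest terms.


|a|^2 = (-2)^2 + (-1)^2 + (-2)^2 = 9
|b|^2 = 1^2 + 4^2 + 2^2 = 21
a . b = (-2)*1 + (-1)*4 + (-2)*2 = -10
(a.b)^2 = (-10)^2 = 100
|rej|^2 = 9 - 100/21
= (189 - 100)/21
= 89/21
In lowest terms: 89/21


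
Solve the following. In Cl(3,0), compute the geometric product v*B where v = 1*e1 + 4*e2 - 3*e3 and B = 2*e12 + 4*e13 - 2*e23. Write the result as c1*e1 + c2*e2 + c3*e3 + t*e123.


vB has grade-1 (vector) and grade-3 (trivector) parts: vB = (v _| B) + (v ^ B).
Vector part <vB>_1:
  e1: -v2*b12 - v3*b13 = -(4)*(2) - (-3)*(4) = 4
  e2: v1*b12 - v3*b23 = (1)*(2) - (-3)*(-2) = -4
  e3: v1*b13 + v2*b23 = (1)*(4) + (4)*(-2) = -4
Trivector part <vB>_3:
  e123: v1*b23 - v2*b13 + v3*b12 = (1)*(-2) - (4)*(4) + (-3)*(2) = -24
vB = 4*e1 - 4*e2 - 4*e3 - 24*e123


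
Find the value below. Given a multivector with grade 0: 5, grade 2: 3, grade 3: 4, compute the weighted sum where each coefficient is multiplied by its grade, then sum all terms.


Grade-weighted sum = sum of grade_k * coefficient_k
0*5 = 0
2*3 = 6
3*4 = 12
Total = 0 + 6 + 12 = 18


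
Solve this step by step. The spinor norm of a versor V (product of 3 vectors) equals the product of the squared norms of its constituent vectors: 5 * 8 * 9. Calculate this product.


Spinor norm N(V) = |v1|^2 * |v2|^2 * ... * |v3|^2
= 5 * 8 * 9
Running product: 5, 40, 360
N(V) = 360


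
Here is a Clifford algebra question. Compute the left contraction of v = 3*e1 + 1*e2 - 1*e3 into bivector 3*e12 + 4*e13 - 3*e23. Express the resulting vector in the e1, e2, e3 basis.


Left contraction v _| B = <vB>_1 (grade-1 part of the geometric product vB).
Using e1_|e12 = e2, e2_|e12 = -e1, e1_|e13 = e3, e3_|e13 = -e1, e2_|e23 = e3, e3_|e23 = -e2:
e1 coeff: -v2*b12 - v3*b13 = -(1)*(3) - (-1)*(4) = 1
e2 coeff: v1*b12 - v3*b23 = (3)*(3) - (-1)*(-3) = 6
e3 coeff: v1*b13 + v2*b23 = (3)*(4) + (1)*(-3) = 9
v _| B = 1*e1 + 6*e2 + 9*e3


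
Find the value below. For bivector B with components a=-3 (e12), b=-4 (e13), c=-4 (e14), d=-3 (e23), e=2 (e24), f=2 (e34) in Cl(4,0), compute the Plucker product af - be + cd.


Plucker relation: af - be + cd
a*f = (-3)*2 = -6
b*e = (-4)*2 = -8
c*d = (-4)*(-3) = 12
af - be + cd = -6 - (-8) + 12
= 14


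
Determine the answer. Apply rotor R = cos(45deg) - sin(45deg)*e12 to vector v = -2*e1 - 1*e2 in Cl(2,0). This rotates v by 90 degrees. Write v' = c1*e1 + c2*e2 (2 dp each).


Rotor R = cos(45deg) - sin(45deg)*e12
Rotation angle theta = 2 * 45 = 90 degrees
v' = R*v*~R rotates v by theta.
cos(90deg) = 0.0000, sin(90deg) = 1.0000
v'_1 = -2*cos(90deg) - (-1)*sin(90deg)
= -2*0.0000 - (-1)*1.0000
= 1.00
v'_2 = -2*sin(90deg) + (-1)*cos(90deg)
= -2*1.0000 + (-1)*0.0000
= -2.00
v' = 1.00*e1 - 2.00*e2


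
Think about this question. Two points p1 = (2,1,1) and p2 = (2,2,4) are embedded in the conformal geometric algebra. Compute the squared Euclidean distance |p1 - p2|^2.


p1 - p2 = (0, -1, -3)
|p1 - p2|^2 = 0^2 + (-1)^2 + (-3)^2
= 0 + 1 + 9
= 10


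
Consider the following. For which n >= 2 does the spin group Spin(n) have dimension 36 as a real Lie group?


dim Spin(n) = dim so(n) = n(n-1)/2.
Solve n(n-1)/2 = 36, i.e. n^2 - n - 72 = 0.
Discriminant = 1 + 8*36 = 289
n = (1 + sqrt(289))/2 = (1 + 17)/2 = 9


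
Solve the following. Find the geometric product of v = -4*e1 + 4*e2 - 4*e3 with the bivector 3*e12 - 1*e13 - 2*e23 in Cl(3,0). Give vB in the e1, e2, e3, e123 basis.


vB has grade-1 (vector) and grade-3 (trivector) parts: vB = (v _| B) + (v ^ B).
Vector part <vB>_1:
  e1: -v2*b12 - v3*b13 = -(4)*(3) - (-4)*(-1) = -16
  e2: v1*b12 - v3*b23 = (-4)*(3) - (-4)*(-2) = -20
  e3: v1*b13 + v2*b23 = (-4)*(-1) + (4)*(-2) = -4
Trivector part <vB>_3:
  e123: v1*b23 - v2*b13 + v3*b12 = (-4)*(-2) - (4)*(-1) + (-4)*(3) = 0
vB = -16*e1 - 20*e2 - 4*e3 + 0*e123


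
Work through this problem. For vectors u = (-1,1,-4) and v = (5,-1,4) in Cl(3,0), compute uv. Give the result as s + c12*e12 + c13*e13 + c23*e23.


In Cl(3,0): e_i^2 = 1, e_ie_j = -e_je_i for i != j.
Scalar part = u . v = (-1)*5 + 1*(-1) + (-4)*4
= -5 + (-1) + (-16) = -22
e12 coeff = (-1)*(-1) - 1*5 = 1 - 5 = -4
e13 coeff = (-1)*4 - (-4)*5 = -4 - (-20) = 16
e23 coeff = 1*4 - (-4)*(-1) = 4 - 4 = 0
uv = -22 - 4*e12 + 16*e13 + 0*e23


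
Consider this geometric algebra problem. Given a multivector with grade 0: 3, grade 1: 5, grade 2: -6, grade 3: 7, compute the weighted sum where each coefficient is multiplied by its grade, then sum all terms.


Grade-weighted sum = sum of grade_k * coefficient_k
0*3 = 0
1*5 = 5
2*(-6) = -12
3*7 = 21
Total = 0 + 5 + (-12) + 21 = 14


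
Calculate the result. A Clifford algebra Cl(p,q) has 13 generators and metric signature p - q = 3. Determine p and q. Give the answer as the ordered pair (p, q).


We need p + q = 13 and p - q = 3.
Adding: 2p = 13 + 3 = 16, so p = 8.
Then q = 13 - 8 = 5.
(p, q) = (8, 5)


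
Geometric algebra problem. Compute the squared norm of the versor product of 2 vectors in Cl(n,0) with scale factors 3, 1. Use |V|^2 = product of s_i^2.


Each vector v_i has |v_i|^2 = s_i^2
Squared scales: 3^2 = 9, 1^2 = 1
|V|^2 = 9 * 1
= 9


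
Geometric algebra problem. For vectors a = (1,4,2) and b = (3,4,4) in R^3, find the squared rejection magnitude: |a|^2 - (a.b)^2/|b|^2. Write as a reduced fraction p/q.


|a|^2 = 1^2 + 4^2 + 2^2 = 21
|b|^2 = 3^2 + 4^2 + 4^2 = 41
a . b = 1*3 + 4*4 + 2*4 = 27
(a.b)^2 = 27^2 = 729
|rej|^2 = 21 - 729/41
= (861 - 729)/41
= 132/41
In lowest terms: 132/41


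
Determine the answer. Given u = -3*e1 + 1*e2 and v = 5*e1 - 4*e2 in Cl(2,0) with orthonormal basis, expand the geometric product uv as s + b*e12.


Expand: (-3*e1 + 1*e2)(5*e1 - 4*e2)
= (-3)*5*e1e1 + (-3)*(-4)*e1e2 + 1*5*e2e1 + 1*(-4)*e2e2
Using e1^2 = e2^2 = 1, e2e1 = -e1e2:
Scalar part s = (-3)*5 + 1*(-4) = -15 + (-4) = -19
Bivector part b = (-3)*(-4) - 1*5 = 12 - 5 = 7
uv = -19 + 7*e12


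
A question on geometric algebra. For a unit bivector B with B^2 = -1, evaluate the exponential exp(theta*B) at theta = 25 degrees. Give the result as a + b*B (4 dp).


For a unit bivector B with B^2 = -1, the exponential series gives
e^(theta*B) = cos(theta) + sin(theta)*B (the GA analogue of Euler's formula).
theta = 25 degrees = 0.436332 rad
cos(25 deg) = 0.9063
sin(25 deg) = 0.4226
exp(theta*B) = 0.9063 + 0.4226*B


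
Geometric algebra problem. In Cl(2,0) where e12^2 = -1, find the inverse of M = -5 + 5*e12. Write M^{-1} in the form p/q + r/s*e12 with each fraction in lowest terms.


M = -5 + 5*e12, where e12^2 = -1.
Since M commutes with its reverse ~M = a - b*e12, M * ~M = a^2 - b^2*e12^2 = a^2 + b^2.
So M^{-1} = ~M / (a^2 + b^2) = (a - b*e12)/(a^2 + b^2).
a^2 + b^2 = 25 + 25 = 50
Scalar part = -5/50 = -1/10
Bivector coeff = -5/50 = -1/10
M^{-1} = -1/10 - 1/10*e12


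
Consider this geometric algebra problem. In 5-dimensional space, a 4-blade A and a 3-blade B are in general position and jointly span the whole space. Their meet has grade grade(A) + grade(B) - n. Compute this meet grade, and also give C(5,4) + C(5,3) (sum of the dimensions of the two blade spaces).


Meet grade = grade(A) + grade(B) - n
= 4 + 3 - 5 = 2
C(5,4) = 5
C(5,3) = 10
dim_A + dim_B = 5 + 10 = 15


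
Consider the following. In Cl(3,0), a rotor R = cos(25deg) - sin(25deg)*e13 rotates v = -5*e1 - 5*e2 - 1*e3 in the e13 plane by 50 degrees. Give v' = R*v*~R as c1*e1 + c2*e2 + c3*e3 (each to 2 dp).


Rotor R = cos(25deg) - sin(25deg)*e13
Rotation angle theta = 2 * 25 = 50 degrees in the e13 plane (e1 -> e3).
The component perpendicular to the plane (e2) is invariant: v'_2 = v2 = -5.00
cos(50deg) = 0.6428, sin(50deg) = 0.7660
v'_1 = v1*cos(theta) - v3*sin(theta) = -5*0.6428 - (-1)*0.7660 = -2.45
v'_3 = v1*sin(theta) + v3*cos(theta) = -5*0.7660 + (-1)*0.6428 = -4.47
v' = -2.45*e1 - 5.00*e2 - 4.47*e3


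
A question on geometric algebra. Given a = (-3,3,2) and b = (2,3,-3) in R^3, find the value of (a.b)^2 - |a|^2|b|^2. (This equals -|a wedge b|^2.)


a . b = (-3)*2 + 3*3 + 2*(-3)
= -6 + 9 + (-6) = -3
|a|^2 = (-3)^2 + 3^2 + 2^2 = 22
|b|^2 = 2^2 + 3^2 + (-3)^2 = 22
(a.b)^2 = (-3)^2 = 9
|a|^2 * |b|^2 = 22 * 22 = 484
Result = 9 - 484 = -475


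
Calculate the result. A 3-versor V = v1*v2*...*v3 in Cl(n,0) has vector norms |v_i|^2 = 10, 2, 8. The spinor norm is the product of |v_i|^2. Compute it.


Spinor norm N(V) = |v1|^2 * |v2|^2 * ... * |v3|^2
= 10 * 2 * 8
Running product: 10, 20, 160
N(V) = 160


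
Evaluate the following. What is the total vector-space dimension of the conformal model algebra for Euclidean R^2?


The conformal model of R^2 uses Cl(3,1): the 2 Euclidean generators plus two extra orthogonal generators e+ (e+^2 = +1) and e- (e-^2 = -1), from which the null vectors e0, einf are built.
Number of generators m = 2 + 2 = 4.
dim Cl(p,q) = 2^m = 2^4 = 16


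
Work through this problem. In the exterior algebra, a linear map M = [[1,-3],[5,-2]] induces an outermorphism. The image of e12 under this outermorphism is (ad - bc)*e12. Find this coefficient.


The outermorphism of a linear map f sends e1^e2 to f(e1)^f(e2).
f(e1) = 1*e1 + 5*e2
f(e2) = -3*e1 - 2*e2
f(e1) ^ f(e2) = (1*e1 + 5*e2) ^ (-3*e1 - 2*e2)
= 1*(-2)*e12 + 5*(-3)*e21
= (-2 - (-15))*e12
= 13*e12
Coefficient = 13


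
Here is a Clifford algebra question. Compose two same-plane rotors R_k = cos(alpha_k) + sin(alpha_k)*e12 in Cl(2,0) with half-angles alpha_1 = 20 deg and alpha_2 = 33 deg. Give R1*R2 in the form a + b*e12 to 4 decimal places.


Same-plane rotors commute and their half-angles add:
R1*R2 = cos(a1 + a2) + sin(a1 + a2)*e12.
a1 + a2 = 20 + 33 = 53 deg
cos(53 deg) = 0.6018
sin(53 deg) = 0.7986
R1*R2 = 0.6018 + 0.7986*e12


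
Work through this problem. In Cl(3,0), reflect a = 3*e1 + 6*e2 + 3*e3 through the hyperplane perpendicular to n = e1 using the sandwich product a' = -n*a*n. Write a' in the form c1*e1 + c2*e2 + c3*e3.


Reflection formula: a' = -n*a*n, with n = e1 (unit vector, n^2 = 1).
For reflection through hyperplane perp to e1:
The component along e1 flips sign, others stay.
a = (3, 6, 3)
a' = (-3, 6, 3)
a' = -3*e1 + 6*e2 + 3*e3


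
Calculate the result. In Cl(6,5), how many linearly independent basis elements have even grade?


Even subalgebra dimension = 2^(n-1)
n = 6 + 5 = 11
2^(11 - 1) = 2^10 = 1024
Verification: sum of C(11,k) for even k = 1 + 55 + 330 + 462 + 165 + 11 = 1024
Result = 1024


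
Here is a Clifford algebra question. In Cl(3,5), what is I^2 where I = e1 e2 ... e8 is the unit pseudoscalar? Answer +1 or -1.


The pseudoscalar I = e1...e_n (product of all n generators) of Cl(p,q) satisfies I^2 = (-1)^(q + n(n-1)/2).
p = 3, q = 5, n = p + q = 8
n(n-1)/2 = 8 * 7 / 2 = 28
Exponent = q + n(n-1)/2 = 5 + 28 = 33
I^2 = (-1)^33 = -1


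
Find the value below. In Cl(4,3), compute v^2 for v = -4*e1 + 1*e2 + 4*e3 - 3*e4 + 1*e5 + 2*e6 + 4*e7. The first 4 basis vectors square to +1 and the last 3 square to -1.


v^2 = sum of c_i^2 * e_i^2
Positive signature terms (e_i^2 = +1): (-4)^2 + 1^2 + 4^2 + (-3)^2 = 42
Negative signature terms (e_j^2 = -1): 1^2 + 2^2 + 4^2 = 21
v^2 = 42 - 21 = 21


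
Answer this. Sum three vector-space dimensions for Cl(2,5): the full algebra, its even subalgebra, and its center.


n = 2 + 5 = 7
Total dim = 2^7 = 128
Even subalgebra dim = 2^6 = 64
n is odd, so center dim = 2
Sum = 128 + 64 + 2 = 194


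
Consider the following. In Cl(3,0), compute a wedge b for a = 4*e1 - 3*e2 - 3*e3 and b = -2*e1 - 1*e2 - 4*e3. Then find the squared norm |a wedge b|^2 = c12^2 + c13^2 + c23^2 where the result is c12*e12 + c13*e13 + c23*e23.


a wedge b = (a1*b2 - a2*b1)*e12 + (a1*b3 - a3*b1)*e13 + (a2*b3 - a3*b2)*e23
e12 coeff: 4*(-1) - (-3)*(-2) = -4 - 6 = -10
e13 coeff: 4*(-4) - (-3)*(-2) = -16 - 6 = -22
e23 coeff: (-3)*(-4) - (-3)*(-1) = 12 - 3 = 9
|a wedge b|^2 = (-10)^2 + (-22)^2 + 9^2
= 100 + 484 + 81
= 665


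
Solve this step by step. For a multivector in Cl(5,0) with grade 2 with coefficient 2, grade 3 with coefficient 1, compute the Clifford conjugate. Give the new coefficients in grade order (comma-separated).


Clifford conjugate sign for grade k: (-1)^(k(k+1)/2)
Grade 2: (-1)^(2*3/2) = (-1)^3 = -1, coeff 2 -> -2
Grade 3: (-1)^(3*4/2) = (-1)^6 = 1, coeff 1 -> 1
Conjugated coefficients: -2, 1


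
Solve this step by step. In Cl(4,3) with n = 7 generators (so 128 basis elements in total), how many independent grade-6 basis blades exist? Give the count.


Number of grade-k basis blades in Cl(p,q) with n = p + q is C(n, k).
n = 4 + 3 = 7
C(7, 6) = 7! / (6! * 1!)
= 5040 / (720 * 1)
= 7


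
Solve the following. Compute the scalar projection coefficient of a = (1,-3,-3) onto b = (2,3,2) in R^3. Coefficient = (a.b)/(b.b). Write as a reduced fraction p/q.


Projection coefficient = (a . b) / (b . b)
a . b = 1*2 + (-3)*3 + (-3)*2
= 2 + (-9) + (-6) = -13
b . b = 2^2 + 3^2 + 2^2
= 4 + 9 + 4 = 17
Coefficient = -13/17
In lowest terms: -13/17


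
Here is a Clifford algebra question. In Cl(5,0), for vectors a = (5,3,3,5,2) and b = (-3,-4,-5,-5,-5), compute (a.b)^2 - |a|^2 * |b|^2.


a . b = 5*(-3) + 3*(-4) + 3*(-5) + 5*(-5) + 2*(-5)
= -15 + (-12) + (-15) + (-25) + (-10) = -77
|a|^2 = 5^2 + 3^2 + 3^2 + 5^2 + 2^2 = 72
|b|^2 = (-3)^2 + (-4)^2 + (-5)^2 + (-5)^2 + (-5)^2 = 100
(a.b)^2 = (-77)^2 = 5929
|a|^2 * |b|^2 = 72 * 100 = 7200
Result = 5929 - 7200 = -1271


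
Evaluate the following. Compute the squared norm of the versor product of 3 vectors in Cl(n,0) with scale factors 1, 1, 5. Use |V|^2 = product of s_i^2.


Each vector v_i has |v_i|^2 = s_i^2
Squared scales: 1^2 = 1, 1^2 = 1, 5^2 = 25
|V|^2 = 1 * 1 * 25
= 25


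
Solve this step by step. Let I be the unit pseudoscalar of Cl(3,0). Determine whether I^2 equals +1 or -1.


The pseudoscalar I = e1...e_n (product of all n generators) of Cl(p,q) satisfies I^2 = (-1)^(q + n(n-1)/2).
p = 3, q = 0, n = p + q = 3
n(n-1)/2 = 3 * 2 / 2 = 3
Exponent = q + n(n-1)/2 = 0 + 3 = 3
I^2 = (-1)^3 = -1


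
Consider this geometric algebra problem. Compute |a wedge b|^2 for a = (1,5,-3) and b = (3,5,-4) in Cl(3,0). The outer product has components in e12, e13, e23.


a wedge b = (a1*b2 - a2*b1)*e12 + (a1*b3 - a3*b1)*e13 + (a2*b3 - a3*b2)*e23
e12 coeff: 1*5 - 5*3 = 5 - 15 = -10
e13 coeff: 1*(-4) - (-3)*3 = -4 - (-9) = 5
e23 coeff: 5*(-4) - (-3)*5 = -20 - (-15) = -5
|a wedge b|^2 = (-10)^2 + 5^2 + (-5)^2
= 100 + 25 + 25
= 150


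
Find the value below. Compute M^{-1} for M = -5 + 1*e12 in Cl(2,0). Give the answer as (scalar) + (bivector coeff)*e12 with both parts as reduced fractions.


M = -5 + 1*e12, where e12^2 = -1.
Since M commutes with its reverse ~M = a - b*e12, M * ~M = a^2 - b^2*e12^2 = a^2 + b^2.
So M^{-1} = ~M / (a^2 + b^2) = (a - b*e12)/(a^2 + b^2).
a^2 + b^2 = 25 + 1 = 26
Scalar part = -5/26 = -5/26
Bivector coeff = -1/26 = -1/26
M^{-1} = -5/26 - 1/26*e12


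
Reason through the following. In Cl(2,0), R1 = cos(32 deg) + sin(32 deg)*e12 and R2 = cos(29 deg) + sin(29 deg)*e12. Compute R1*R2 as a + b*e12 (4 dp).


Same-plane rotors commute and their half-angles add:
R1*R2 = cos(a1 + a2) + sin(a1 + a2)*e12.
a1 + a2 = 32 + 29 = 61 deg
cos(61 deg) = 0.4848
sin(61 deg) = 0.8746
R1*R2 = 0.4848 + 0.8746*e12


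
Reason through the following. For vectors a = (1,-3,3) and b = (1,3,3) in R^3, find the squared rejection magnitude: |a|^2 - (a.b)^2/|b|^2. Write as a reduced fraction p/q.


|a|^2 = 1^2 + (-3)^2 + 3^2 = 19
|b|^2 = 1^2 + 3^2 + 3^2 = 19
a . b = 1*1 + (-3)*3 + 3*3 = 1
(a.b)^2 = 1^2 = 1
|rej|^2 = 19 - 1/19
= (361 - 1)/19
= 360/19
In lowest terms: 360/19


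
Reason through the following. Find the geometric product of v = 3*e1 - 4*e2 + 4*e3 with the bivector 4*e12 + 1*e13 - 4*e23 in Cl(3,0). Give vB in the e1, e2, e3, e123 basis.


vB has grade-1 (vector) and grade-3 (trivector) parts: vB = (v _| B) + (v ^ B).
Vector part <vB>_1:
  e1: -v2*b12 - v3*b13 = -(-4)*(4) - (4)*(1) = 12
  e2: v1*b12 - v3*b23 = (3)*(4) - (4)*(-4) = 28
  e3: v1*b13 + v2*b23 = (3)*(1) + (-4)*(-4) = 19
Trivector part <vB>_3:
  e123: v1*b23 - v2*b13 + v3*b12 = (3)*(-4) - (-4)*(1) + (4)*(4) = 8
vB = 12*e1 + 28*e2 + 19*e3 + 8*e123


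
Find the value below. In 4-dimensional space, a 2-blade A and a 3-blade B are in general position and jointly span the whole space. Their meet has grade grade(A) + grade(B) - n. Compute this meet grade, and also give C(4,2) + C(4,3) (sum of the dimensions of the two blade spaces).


Meet grade = grade(A) + grade(B) - n
= 2 + 3 - 4 = 1
C(4,2) = 6
C(4,3) = 4
dim_A + dim_B = 6 + 4 = 10


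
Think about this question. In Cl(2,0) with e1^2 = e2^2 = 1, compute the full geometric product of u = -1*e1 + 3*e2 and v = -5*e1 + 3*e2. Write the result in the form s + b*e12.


Expand: (-1*e1 + 3*e2)(-5*e1 + 3*e2)
= (-1)*(-5)*e1e1 + (-1)*3*e1e2 + 3*(-5)*e2e1 + 3*3*e2e2
Using e1^2 = e2^2 = 1, e2e1 = -e1e2:
Scalar part s = (-1)*(-5) + 3*3 = 5 + 9 = 14
Bivector part b = (-1)*3 - 3*(-5) = -3 - (-15) = 12
uv = 14 + 12*e12


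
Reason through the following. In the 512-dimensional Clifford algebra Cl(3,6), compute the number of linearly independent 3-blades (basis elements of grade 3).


Number of grade-k basis blades in Cl(p,q) with n = p + q is C(n, k).
n = 3 + 6 = 9
C(9, 3) = 9! / (3! * 6!)
= 362880 / (6 * 720)
= 84


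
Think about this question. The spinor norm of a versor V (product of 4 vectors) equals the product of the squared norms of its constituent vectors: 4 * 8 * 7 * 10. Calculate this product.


Spinor norm N(V) = |v1|^2 * |v2|^2 * ... * |v4|^2
= 4 * 8 * 7 * 10
Running product: 4, 32, 224, 2240
N(V) = 2240


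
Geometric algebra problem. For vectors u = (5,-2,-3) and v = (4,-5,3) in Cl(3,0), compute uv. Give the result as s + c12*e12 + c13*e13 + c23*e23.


In Cl(3,0): e_i^2 = 1, e_ie_j = -e_je_i for i != j.
Scalar part = u . v = 5*4 + (-2)*(-5) + (-3)*3
= 20 + 10 + (-9) = 21
e12 coeff = 5*(-5) - (-2)*4 = -25 - (-8) = -17
e13 coeff = 5*3 - (-3)*4 = 15 - (-12) = 27
e23 coeff = (-2)*3 - (-3)*(-5) = -6 - 15 = -21
uv = 21 - 17*e12 + 27*e13 - 21*e23


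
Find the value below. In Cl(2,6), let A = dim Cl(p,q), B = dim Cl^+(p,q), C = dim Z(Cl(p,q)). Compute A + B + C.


n = 2 + 6 = 8
Total dim = 2^8 = 256
Even subalgebra dim = 2^7 = 128
n is even, so center dim = 1
Sum = 256 + 128 + 1 = 385


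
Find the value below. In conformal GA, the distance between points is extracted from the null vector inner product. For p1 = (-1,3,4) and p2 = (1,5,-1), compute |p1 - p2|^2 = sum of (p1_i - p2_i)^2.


p1 - p2 = (-2, -2, 5)
|p1 - p2|^2 = (-2)^2 + (-2)^2 + 5^2
= 4 + 4 + 25
= 33


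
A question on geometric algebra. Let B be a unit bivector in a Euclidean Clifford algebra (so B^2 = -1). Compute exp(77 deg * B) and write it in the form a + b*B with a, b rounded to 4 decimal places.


For a unit bivector B with B^2 = -1, the exponential series gives
e^(theta*B) = cos(theta) + sin(theta)*B (the GA analogue of Euler's formula).
theta = 77 degrees = 1.343904 rad
cos(77 deg) = 0.2250
sin(77 deg) = 0.9744
exp(theta*B) = 0.2250 + 0.9744*B


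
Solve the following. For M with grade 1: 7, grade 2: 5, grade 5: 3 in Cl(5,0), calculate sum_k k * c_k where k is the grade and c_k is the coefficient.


Grade-weighted sum = sum of grade_k * coefficient_k
1*7 = 7
2*5 = 10
5*3 = 15
Total = 7 + 10 + 15 = 32


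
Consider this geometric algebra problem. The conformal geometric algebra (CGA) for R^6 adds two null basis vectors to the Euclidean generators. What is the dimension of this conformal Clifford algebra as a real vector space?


The conformal model of R^6 uses Cl(7,1): the 6 Euclidean generators plus two extra orthogonal generators e+ (e+^2 = +1) and e- (e-^2 = -1), from which the null vectors e0, einf are built.
Number of generators m = 6 + 2 = 8.
dim Cl(p,q) = 2^m = 2^8 = 256


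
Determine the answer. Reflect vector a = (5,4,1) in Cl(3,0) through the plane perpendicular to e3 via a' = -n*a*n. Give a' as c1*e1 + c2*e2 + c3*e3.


Reflection formula: a' = -n*a*n, with n = e3 (unit vector, n^2 = 1).
For reflection through hyperplane perp to e3:
The component along e3 flips sign, others stay.
a = (5, 4, 1)
a' = (5, 4, -1)
a' = 5*e1 + 4*e2 - 1*e3


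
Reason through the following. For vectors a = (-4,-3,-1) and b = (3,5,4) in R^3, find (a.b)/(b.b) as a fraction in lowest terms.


Projection coefficient = (a . b) / (b . b)
a . b = (-4)*3 + (-3)*5 + (-1)*4
= -12 + (-15) + (-4) = -31
b . b = 3^2 + 5^2 + 4^2
= 9 + 25 + 16 = 50
Coefficient = -31/50
In lowest terms: -31/50


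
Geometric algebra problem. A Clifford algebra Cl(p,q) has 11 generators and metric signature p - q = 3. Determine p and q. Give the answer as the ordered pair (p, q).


We need p + q = 11 and p - q = 3.
Adding: 2p = 11 + 3 = 14, so p = 7.
Then q = 11 - 7 = 4.
(p, q) = (7, 4)


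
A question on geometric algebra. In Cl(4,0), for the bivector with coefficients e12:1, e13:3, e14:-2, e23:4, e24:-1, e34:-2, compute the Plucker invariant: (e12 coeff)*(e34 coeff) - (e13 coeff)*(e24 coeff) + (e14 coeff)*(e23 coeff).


Plucker relation: af - be + cd
a*f = 1*(-2) = -2
b*e = 3*(-1) = -3
c*d = (-2)*4 = -8
af - be + cd = -2 - (-3) + (-8)
= -7


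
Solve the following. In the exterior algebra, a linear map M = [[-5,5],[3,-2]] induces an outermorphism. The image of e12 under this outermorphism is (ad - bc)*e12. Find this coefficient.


The outermorphism of a linear map f sends e1^e2 to f(e1)^f(e2).
f(e1) = -5*e1 + 3*e2
f(e2) = 5*e1 - 2*e2
f(e1) ^ f(e2) = (-5*e1 + 3*e2) ^ (5*e1 - 2*e2)
= (-5)*(-2)*e12 + 3*5*e21
= (10 - 15)*e12
= -5*e12
Coefficient = -5


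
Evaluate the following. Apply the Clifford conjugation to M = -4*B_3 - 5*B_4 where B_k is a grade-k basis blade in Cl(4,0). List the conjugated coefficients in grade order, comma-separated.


Clifford conjugate sign for grade k: (-1)^(k(k+1)/2)
Grade 3: (-1)^(3*4/2) = (-1)^6 = 1, coeff -4 -> -4
Grade 4: (-1)^(4*5/2) = (-1)^10 = 1, coeff -5 -> -5
Conjugated coefficients: -4, -5


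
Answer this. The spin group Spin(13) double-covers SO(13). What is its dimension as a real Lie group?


Spin(n) double-covers SO(n); both have Lie algebra so(n) of dimension n(n-1)/2.
n = 13
n(n-1) = 13 * 12 = 156
dim Spin(13) = 156/2 = 78


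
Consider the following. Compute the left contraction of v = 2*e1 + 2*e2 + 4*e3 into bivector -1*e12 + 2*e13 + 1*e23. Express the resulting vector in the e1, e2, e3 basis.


Left contraction v _| B = <vB>_1 (grade-1 part of the geometric product vB).
Using e1_|e12 = e2, e2_|e12 = -e1, e1_|e13 = e3, e3_|e13 = -e1, e2_|e23 = e3, e3_|e23 = -e2:
e1 coeff: -v2*b12 - v3*b13 = -(2)*(-1) - (4)*(2) = -6
e2 coeff: v1*b12 - v3*b23 = (2)*(-1) - (4)*(1) = -6
e3 coeff: v1*b13 + v2*b23 = (2)*(2) + (2)*(1) = 6
v _| B = -6*e1 - 6*e2 + 6*e3


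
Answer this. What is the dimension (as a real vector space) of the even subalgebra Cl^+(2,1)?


Even subalgebra dimension = 2^(n-1)
n = 2 + 1 = 3
2^(3 - 1) = 2^2 = 4
Verification: sum of C(3,k) for even k = 1 + 3 = 4
Result = 4


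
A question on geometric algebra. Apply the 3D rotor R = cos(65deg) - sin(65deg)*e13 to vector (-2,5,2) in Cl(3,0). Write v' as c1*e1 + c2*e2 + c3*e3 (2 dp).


Rotor R = cos(65deg) - sin(65deg)*e13
Rotation angle theta = 2 * 65 = 130 degrees in the e13 plane (e1 -> e3).
The component perpendicular to the plane (e2) is invariant: v'_2 = v2 = 5.00
cos(130deg) = -0.6428, sin(130deg) = 0.7660
v'_1 = v1*cos(theta) - v3*sin(theta) = -2*(-0.6428) - 2*0.7660 = -0.25
v'_3 = v1*sin(theta) + v3*cos(theta) = -2*0.7660 + 2*(-0.6428) = -2.82
v' = -0.25*e1 + 5.00*e2 - 2.82*e3


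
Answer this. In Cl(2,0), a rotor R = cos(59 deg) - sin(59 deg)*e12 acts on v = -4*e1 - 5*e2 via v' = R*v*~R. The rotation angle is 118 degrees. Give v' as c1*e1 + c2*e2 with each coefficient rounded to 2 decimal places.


Rotor R = cos(59deg) - sin(59deg)*e12
Rotation angle theta = 2 * 59 = 118 degrees
v' = R*v*~R rotates v by theta.
cos(118deg) = -0.4695, sin(118deg) = 0.8829
v'_1 = -4*cos(118deg) - (-5)*sin(118deg)
= -4*(-0.4695) - (-5)*0.8829
= 6.29
v'_2 = -4*sin(118deg) + (-5)*cos(118deg)
= -4*0.8829 + (-5)*(-0.4695)
= -1.18
v' = 6.29*e1 - 1.18*e2


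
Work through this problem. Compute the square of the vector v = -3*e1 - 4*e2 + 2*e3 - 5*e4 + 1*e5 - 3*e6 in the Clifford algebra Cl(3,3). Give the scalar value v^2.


v^2 = sum of c_i^2 * e_i^2
Positive signature terms (e_i^2 = +1): (-3)^2 + (-4)^2 + 2^2 = 29
Negative signature terms (e_j^2 = -1): (-5)^2 + 1^2 + (-3)^2 = 35
v^2 = 29 - 35 = -6


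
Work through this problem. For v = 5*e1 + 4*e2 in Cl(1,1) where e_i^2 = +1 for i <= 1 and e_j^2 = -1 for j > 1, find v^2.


v^2 = sum of c_i^2 * e_i^2
Positive signature terms (e_i^2 = +1): 5^2 = 25
Negative signature terms (e_j^2 = -1): 4^2 = 16
v^2 = 25 - 16 = 9


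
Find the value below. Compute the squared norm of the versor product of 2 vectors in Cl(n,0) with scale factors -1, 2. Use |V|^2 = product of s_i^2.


Each vector v_i has |v_i|^2 = s_i^2
Squared scales: (-1)^2 = 1, 2^2 = 4
|V|^2 = 1 * 4
= 4


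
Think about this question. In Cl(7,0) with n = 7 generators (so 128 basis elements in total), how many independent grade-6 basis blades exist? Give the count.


Number of grade-k basis blades in Cl(p,q) with n = p + q is C(n, k).
n = 7 + 0 = 7
C(7, 6) = 7! / (6! * 1!)
= 5040 / (720 * 1)
= 7


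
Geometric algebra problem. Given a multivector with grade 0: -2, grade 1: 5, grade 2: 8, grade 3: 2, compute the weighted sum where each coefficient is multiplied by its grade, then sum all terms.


Grade-weighted sum = sum of grade_k * coefficient_k
0*(-2) = 0
1*5 = 5
2*8 = 16
3*2 = 6
Total = 0 + 5 + 16 + 6 = 27


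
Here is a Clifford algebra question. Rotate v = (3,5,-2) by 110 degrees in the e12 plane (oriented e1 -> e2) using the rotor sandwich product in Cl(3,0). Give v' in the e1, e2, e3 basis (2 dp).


Rotor R = cos(55deg) - sin(55deg)*e12
Rotation angle theta = 2 * 55 = 110 degrees in the e12 plane (e1 -> e2).
The component perpendicular to the plane (e3) is invariant: v'_3 = v3 = -2.00
cos(110deg) = -0.3420, sin(110deg) = 0.9397
v'_1 = v1*cos(theta) - v2*sin(theta) = 3*(-0.3420) - 5*0.9397 = -5.72
v'_2 = v1*sin(theta) + v2*cos(theta) = 3*0.9397 + 5*(-0.3420) = 1.11
v' = -5.72*e1 + 1.11*e2 - 2.00*e3


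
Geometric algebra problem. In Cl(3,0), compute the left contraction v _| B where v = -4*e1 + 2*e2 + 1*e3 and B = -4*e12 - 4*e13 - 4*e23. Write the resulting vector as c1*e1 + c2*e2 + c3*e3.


Left contraction v _| B = <vB>_1 (grade-1 part of the geometric product vB).
Using e1_|e12 = e2, e2_|e12 = -e1, e1_|e13 = e3, e3_|e13 = -e1, e2_|e23 = e3, e3_|e23 = -e2:
e1 coeff: -v2*b12 - v3*b13 = -(2)*(-4) - (1)*(-4) = 12
e2 coeff: v1*b12 - v3*b23 = (-4)*(-4) - (1)*(-4) = 20
e3 coeff: v1*b13 + v2*b23 = (-4)*(-4) + (2)*(-4) = 8
v _| B = 12*e1 + 20*e2 + 8*e3


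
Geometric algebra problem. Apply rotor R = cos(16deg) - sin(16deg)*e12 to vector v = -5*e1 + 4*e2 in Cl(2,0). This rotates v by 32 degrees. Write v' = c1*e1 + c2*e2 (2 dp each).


Rotor R = cos(16deg) - sin(16deg)*e12
Rotation angle theta = 2 * 16 = 32 degrees
v' = R*v*~R rotates v by theta.
cos(32deg) = 0.8480, sin(32deg) = 0.5299
v'_1 = -5*cos(32deg) - 4*sin(32deg)
= -5*0.8480 - 4*0.5299
= -6.36
v'_2 = -5*sin(32deg) + 4*cos(32deg)
= -5*0.5299 + 4*0.8480
= 0.74
v' = -6.36*e1 + 0.74*e2


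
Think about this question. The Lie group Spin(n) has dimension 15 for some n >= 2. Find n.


dim Spin(n) = dim so(n) = n(n-1)/2.
Solve n(n-1)/2 = 15, i.e. n^2 - n - 30 = 0.
Discriminant = 1 + 8*15 = 121
n = (1 + sqrt(121))/2 = (1 + 11)/2 = 6


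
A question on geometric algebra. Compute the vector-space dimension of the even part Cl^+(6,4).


Even subalgebra dimension = 2^(n-1)
n = 6 + 4 = 10
2^(10 - 1) = 2^9 = 512
Verification: sum of C(10,k) for even k = 1 + 45 + 210 + 210 + 45 + 1 = 512
Result = 512


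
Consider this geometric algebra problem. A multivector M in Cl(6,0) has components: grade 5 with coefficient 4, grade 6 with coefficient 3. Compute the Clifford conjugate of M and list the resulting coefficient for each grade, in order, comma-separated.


Clifford conjugate sign for grade k: (-1)^(k(k+1)/2)
Grade 5: (-1)^(5*6/2) = (-1)^15 = -1, coeff 4 -> -4
Grade 6: (-1)^(6*7/2) = (-1)^21 = -1, coeff 3 -> -3
Conjugated coefficients: -4, -3


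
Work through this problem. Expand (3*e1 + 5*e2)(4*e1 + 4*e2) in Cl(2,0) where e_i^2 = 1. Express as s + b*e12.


Expand: (3*e1 + 5*e2)(4*e1 + 4*e2)
= 3*4*e1e1 + 3*4*e1e2 + 5*4*e2e1 + 5*4*e2e2
Using e1^2 = e2^2 = 1, e2e1 = -e1e2:
Scalar part s = 3*4 + 5*4 = 12 + 20 = 32
Bivector part b = 3*4 - 5*4 = 12 - 20 = -8
uv = 32 - 8*e12


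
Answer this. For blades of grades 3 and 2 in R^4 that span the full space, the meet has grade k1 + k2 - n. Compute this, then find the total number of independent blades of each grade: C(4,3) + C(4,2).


Meet grade = grade(A) + grade(B) - n
= 3 + 2 - 4 = 1
C(4,3) = 4
C(4,2) = 6
dim_A + dim_B = 4 + 6 = 10


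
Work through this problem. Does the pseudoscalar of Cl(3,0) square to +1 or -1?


The pseudoscalar I = e1...e_n (product of all n generators) of Cl(p,q) satisfies I^2 = (-1)^(q + n(n-1)/2).
p = 3, q = 0, n = p + q = 3
n(n-1)/2 = 3 * 2 / 2 = 3
Exponent = q + n(n-1)/2 = 0 + 3 = 3
I^2 = (-1)^3 = -1


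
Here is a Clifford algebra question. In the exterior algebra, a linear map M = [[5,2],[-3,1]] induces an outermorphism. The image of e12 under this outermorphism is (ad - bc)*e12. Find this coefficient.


The outermorphism of a linear map f sends e1^e2 to f(e1)^f(e2).
f(e1) = 5*e1 - 3*e2
f(e2) = 2*e1 + 1*e2
f(e1) ^ f(e2) = (5*e1 - 3*e2) ^ (2*e1 + 1*e2)
= 5*1*e12 + (-3)*2*e21
= (5 - (-6))*e12
= 11*e12
Coefficient = 11


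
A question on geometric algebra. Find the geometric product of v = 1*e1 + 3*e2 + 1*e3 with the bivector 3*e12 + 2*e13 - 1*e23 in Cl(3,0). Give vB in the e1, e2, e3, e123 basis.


vB has grade-1 (vector) and grade-3 (trivector) parts: vB = (v _| B) + (v ^ B).
Vector part <vB>_1:
  e1: -v2*b12 - v3*b13 = -(3)*(3) - (1)*(2) = -11
  e2: v1*b12 - v3*b23 = (1)*(3) - (1)*(-1) = 4
  e3: v1*b13 + v2*b23 = (1)*(2) + (3)*(-1) = -1
Trivector part <vB>_3:
  e123: v1*b23 - v2*b13 + v3*b12 = (1)*(-1) - (3)*(2) + (1)*(3) = -4
vB = -11*e1 + 4*e2 - 1*e3 - 4*e123


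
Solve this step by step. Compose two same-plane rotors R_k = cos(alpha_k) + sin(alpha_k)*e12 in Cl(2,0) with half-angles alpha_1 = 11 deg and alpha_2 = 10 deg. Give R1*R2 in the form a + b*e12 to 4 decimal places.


Same-plane rotors commute and their half-angles add:
R1*R2 = cos(a1 + a2) + sin(a1 + a2)*e12.
a1 + a2 = 11 + 10 = 21 deg
cos(21 deg) = 0.9336
sin(21 deg) = 0.3584
R1*R2 = 0.9336 + 0.3584*e12


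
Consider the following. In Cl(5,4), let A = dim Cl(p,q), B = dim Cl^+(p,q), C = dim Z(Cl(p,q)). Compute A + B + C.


n = 5 + 4 = 9
Total dim = 2^9 = 512
Even subalgebra dim = 2^8 = 256
n is odd, so center dim = 2
Sum = 512 + 256 + 2 = 770


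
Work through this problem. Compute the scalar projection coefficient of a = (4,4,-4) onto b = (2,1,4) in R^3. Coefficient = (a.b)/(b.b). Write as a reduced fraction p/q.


Projection coefficient = (a . b) / (b . b)
a . b = 4*2 + 4*1 + (-4)*4
= 8 + 4 + (-16) = -4
b . b = 2^2 + 1^2 + 4^2
= 4 + 1 + 16 = 21
Coefficient = -4/21
In lowest terms: -4/21


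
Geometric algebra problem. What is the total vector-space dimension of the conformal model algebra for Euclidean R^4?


The conformal model of R^4 uses Cl(5,1): the 4 Euclidean generators plus two extra orthogonal generators e+ (e+^2 = +1) and e- (e-^2 = -1), from which the null vectors e0, einf are built.
Number of generators m = 4 + 2 = 6.
dim Cl(p,q) = 2^m = 2^6 = 64


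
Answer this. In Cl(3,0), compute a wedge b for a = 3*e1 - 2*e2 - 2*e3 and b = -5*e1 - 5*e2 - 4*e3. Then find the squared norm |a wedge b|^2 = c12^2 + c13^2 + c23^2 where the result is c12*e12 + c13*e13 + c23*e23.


a wedge b = (a1*b2 - a2*b1)*e12 + (a1*b3 - a3*b1)*e13 + (a2*b3 - a3*b2)*e23
e12 coeff: 3*(-5) - (-2)*(-5) = -15 - 10 = -25
e13 coeff: 3*(-4) - (-2)*(-5) = -12 - 10 = -22
e23 coeff: (-2)*(-4) - (-2)*(-5) = 8 - 10 = -2
|a wedge b|^2 = (-25)^2 + (-22)^2 + (-2)^2
= 625 + 484 + 4
= 1113


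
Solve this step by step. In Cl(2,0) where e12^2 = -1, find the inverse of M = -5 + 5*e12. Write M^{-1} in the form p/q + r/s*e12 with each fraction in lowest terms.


M = -5 + 5*e12, where e12^2 = -1.
Since M commutes with its reverse ~M = a - b*e12, M * ~M = a^2 - b^2*e12^2 = a^2 + b^2.
So M^{-1} = ~M / (a^2 + b^2) = (a - b*e12)/(a^2 + b^2).
a^2 + b^2 = 25 + 25 = 50
Scalar part = -5/50 = -1/10
Bivector coeff = -5/50 = -1/10
M^{-1} = -1/10 - 1/10*e12


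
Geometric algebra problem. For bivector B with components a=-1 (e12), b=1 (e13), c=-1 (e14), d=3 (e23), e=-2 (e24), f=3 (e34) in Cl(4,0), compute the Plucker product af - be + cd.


Plucker relation: af - be + cd
a*f = (-1)*3 = -3
b*e = 1*(-2) = -2
c*d = (-1)*3 = -3
af - be + cd = -3 - (-2) + (-3)
= -4


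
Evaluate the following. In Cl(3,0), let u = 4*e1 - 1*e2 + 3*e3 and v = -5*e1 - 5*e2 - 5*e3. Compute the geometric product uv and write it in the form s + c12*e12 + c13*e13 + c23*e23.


In Cl(3,0): e_i^2 = 1, e_ie_j = -e_je_i for i != j.
Scalar part = u . v = 4*(-5) + (-1)*(-5) + 3*(-5)
= -20 + 5 + (-15) = -30
e12 coeff = 4*(-5) - (-1)*(-5) = -20 - 5 = -25
e13 coeff = 4*(-5) - 3*(-5) = -20 - (-15) = -5
e23 coeff = (-1)*(-5) - 3*(-5) = 5 - (-15) = 20
uv = -30 - 25*e12 - 5*e13 + 20*e23


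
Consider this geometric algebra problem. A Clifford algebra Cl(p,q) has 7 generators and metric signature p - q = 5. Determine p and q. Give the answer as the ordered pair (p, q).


We need p + q = 7 and p - q = 5.
Adding: 2p = 7 + 5 = 12, so p = 6.
Then q = 7 - 6 = 1.
(p, q) = (6, 1)


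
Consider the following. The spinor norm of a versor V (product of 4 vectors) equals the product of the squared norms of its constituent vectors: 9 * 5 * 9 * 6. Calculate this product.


Spinor norm N(V) = |v1|^2 * |v2|^2 * ... * |v4|^2
= 9 * 5 * 9 * 6
Running product: 9, 45, 405, 2430
N(V) = 2430


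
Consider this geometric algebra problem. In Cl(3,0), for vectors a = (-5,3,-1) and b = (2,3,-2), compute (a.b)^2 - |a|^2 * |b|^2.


a . b = (-5)*2 + 3*3 + (-1)*(-2)
= -10 + 9 + 2 = 1
|a|^2 = (-5)^2 + 3^2 + (-1)^2 = 35
|b|^2 = 2^2 + 3^2 + (-2)^2 = 17
(a.b)^2 = 1^2 = 1
|a|^2 * |b|^2 = 35 * 17 = 595
Result = 1 - 595 = -594


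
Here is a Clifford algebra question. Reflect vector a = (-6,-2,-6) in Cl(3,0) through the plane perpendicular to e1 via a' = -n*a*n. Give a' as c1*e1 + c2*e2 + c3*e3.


Reflection formula: a' = -n*a*n, with n = e1 (unit vector, n^2 = 1).
For reflection through hyperplane perp to e1:
The component along e1 flips sign, others stay.
a = (-6, -2, -6)
a' = (6, -2, -6)
a' = 6*e1 - 2*e2 - 6*e3


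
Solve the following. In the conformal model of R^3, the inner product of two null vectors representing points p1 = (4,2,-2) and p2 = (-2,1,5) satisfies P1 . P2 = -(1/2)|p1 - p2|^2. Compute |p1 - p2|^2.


p1 - p2 = (6, 1, -7)
|p1 - p2|^2 = 6^2 + 1^2 + (-7)^2
= 36 + 1 + 49
= 86


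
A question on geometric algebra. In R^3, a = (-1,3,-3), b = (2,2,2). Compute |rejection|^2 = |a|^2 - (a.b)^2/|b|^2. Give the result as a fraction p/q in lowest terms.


|a|^2 = (-1)^2 + 3^2 + (-3)^2 = 19
|b|^2 = 2^2 + 2^2 + 2^2 = 12
a . b = (-1)*2 + 3*2 + (-3)*2 = -2
(a.b)^2 = (-2)^2 = 4
|rej|^2 = 19 - 4/12
= (228 - 4)/12
= 224/12
In lowest terms: 56/3


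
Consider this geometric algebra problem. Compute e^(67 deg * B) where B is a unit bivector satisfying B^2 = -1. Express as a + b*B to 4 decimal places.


For a unit bivector B with B^2 = -1, the exponential series gives
e^(theta*B) = cos(theta) + sin(theta)*B (the GA analogue of Euler's formula).
theta = 67 degrees = 1.169371 rad
cos(67 deg) = 0.3907
sin(67 deg) = 0.9205
exp(theta*B) = 0.3907 + 0.9205*B
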